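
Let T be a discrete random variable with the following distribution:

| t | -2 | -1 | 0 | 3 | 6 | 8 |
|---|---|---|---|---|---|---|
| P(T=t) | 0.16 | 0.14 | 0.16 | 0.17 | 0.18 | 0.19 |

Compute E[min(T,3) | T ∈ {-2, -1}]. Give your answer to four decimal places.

-1.5333

P(T ∈ {-2, -1}) = 0.16 + 0.14 = 0.3.
E[min(T,3) | T ∈ {-2, -1}] = [(-2)·0.16 + (-1)·0.14] / 0.3
 = -0.46 / 0.3
 = -23/15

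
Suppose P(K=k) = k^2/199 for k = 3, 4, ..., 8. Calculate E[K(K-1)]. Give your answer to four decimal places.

E[K(K-1)] = Σ k(k-1)·P(K=k)
 = 6·9/199 + 12·16/199 + 20·25/199 + 30·36/199 + 42·49/199 + 56·64/199
 = 54/199 + 192/199 + 500/199 + 1080/199 + 2058/199 + 3584/199
 = 7468/199

37.5276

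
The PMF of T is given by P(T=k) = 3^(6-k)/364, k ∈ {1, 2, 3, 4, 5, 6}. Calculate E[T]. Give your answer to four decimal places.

1.4918

E[T] = Σ t·P(T=t)
 = 1·243/364 + 2·81/364 + 3·27/364 + 4·9/364 + 5·3/364 + 6·1/364
 = 243/364 + 81/182 + 81/364 + 9/91 + 15/364 + 3/182
 = 543/364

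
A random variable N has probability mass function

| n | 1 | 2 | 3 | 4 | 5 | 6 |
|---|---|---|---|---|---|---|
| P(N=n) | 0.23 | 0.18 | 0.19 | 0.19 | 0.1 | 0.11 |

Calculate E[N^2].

12.16

E[N^2] = Σ n^2·P(N=n)
 = 1·0.23 + 4·0.18 + 9·0.19 + 16·0.19 + 25·0.1 + 36·0.11
 = 0.23 + 0.72 + 1.71 + 3.04 + 2.5 + 3.96
 = 12.16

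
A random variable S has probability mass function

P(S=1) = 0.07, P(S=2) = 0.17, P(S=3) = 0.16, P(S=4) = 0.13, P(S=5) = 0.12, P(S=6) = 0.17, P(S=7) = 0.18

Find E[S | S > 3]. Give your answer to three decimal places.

P(S > 3) = 0.13 + 0.12 + 0.17 + 0.18 = 0.6.
E[S | S > 3] = [4·0.13 + 5·0.12 + 6·0.17 + 7·0.18] / 0.6
 = 3.4 / 0.6
 = 17/3

5.667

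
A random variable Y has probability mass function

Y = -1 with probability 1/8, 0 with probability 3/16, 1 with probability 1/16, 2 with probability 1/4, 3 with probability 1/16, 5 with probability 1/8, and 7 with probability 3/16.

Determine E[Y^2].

14.0625

E[Y^2] = Σ y^2·P(Y=y)
 = 1·1/8 + 0·3/16 + 1·1/16 + 4·1/4 + 9·1/16 + 25·1/8 + 49·3/16
 = 1/8 + 0 + 1/16 + 1 + 9/16 + 25/8 + 147/16
 = 225/16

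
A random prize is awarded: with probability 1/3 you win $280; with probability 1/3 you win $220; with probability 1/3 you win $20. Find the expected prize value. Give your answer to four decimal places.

E[payout] = 280·1/3 + 220·1/3 + 20·1/3
 = 280/3 + 220/3 + 20/3
 = 520/3

173.3333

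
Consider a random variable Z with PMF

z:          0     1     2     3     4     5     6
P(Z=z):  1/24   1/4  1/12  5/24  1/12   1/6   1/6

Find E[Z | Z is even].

P(Z is even) = 1/24 + 1/12 + 1/12 + 1/6 = 3/8.
E[Z | Z is even] = [0·1/24 + 2·1/12 + 4·1/12 + 6·1/6] / (3/8)
 = 3/2 / (3/8)
 = 4

4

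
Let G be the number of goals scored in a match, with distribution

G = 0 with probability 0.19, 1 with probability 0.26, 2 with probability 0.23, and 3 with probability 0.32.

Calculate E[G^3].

10.74

E[G^3] = Σ g^3·P(G=g)
 = 0·0.19 + 1·0.26 + 8·0.23 + 27·0.32
 = 0 + 0.26 + 1.84 + 8.64
 = 10.74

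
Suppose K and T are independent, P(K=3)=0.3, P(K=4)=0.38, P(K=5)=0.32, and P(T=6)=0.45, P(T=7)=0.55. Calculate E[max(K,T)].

E[max(K,T)] = Σ_k Σ_t max(k,t) · P(K=k)P(T=t)
 = 6·0.135 + 7·0.165 + 6·0.171 + 7·0.209 + 6·0.144 + 7·0.176
 = 0.81 + 1.155 + 1.026 + 1.463 + 0.864 + 1.232
 = 6.55

6.55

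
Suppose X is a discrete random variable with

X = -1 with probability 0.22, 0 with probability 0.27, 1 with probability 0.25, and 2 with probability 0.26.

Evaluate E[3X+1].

E[3X+1] = Σ (3x+1)·P(X=x)
 = (-2)·0.22 + 1·0.27 + 4·0.25 + 7·0.26
 = (-0.44) + 0.27 + 1 + 1.82
 = 2.65

2.65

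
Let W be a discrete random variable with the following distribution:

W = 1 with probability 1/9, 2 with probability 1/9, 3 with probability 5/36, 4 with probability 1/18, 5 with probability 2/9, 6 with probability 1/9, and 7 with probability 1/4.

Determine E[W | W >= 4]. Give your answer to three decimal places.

P(W >= 4) = 1/18 + 2/9 + 1/9 + 1/4 = 23/36.
E[W | W >= 4] = [4·1/18 + 5·2/9 + 6·1/9 + 7·1/4] / (23/36)
 = 15/4 / (23/36)
 = 135/23

5.870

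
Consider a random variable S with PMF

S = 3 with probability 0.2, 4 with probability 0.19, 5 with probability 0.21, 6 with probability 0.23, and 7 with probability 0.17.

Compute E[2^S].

47.84

E[2^S] = Σ 2^s·P(S=s)
 = 8·0.2 + 16·0.19 + 32·0.21 + 64·0.23 + 128·0.17
 = 1.6 + 3.04 + 6.72 + 14.72 + 21.76
 = 47.84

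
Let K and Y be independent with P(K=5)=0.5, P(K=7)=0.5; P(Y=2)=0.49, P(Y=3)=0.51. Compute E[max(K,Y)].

E[max(K,Y)] = Σ_k Σ_y max(k,y) · P(K=k)P(Y=y)
 = 5·0.245 + 5·0.255 + 7·0.245 + 7·0.255
 = 1.225 + 1.275 + 1.715 + 1.785
 = 6

6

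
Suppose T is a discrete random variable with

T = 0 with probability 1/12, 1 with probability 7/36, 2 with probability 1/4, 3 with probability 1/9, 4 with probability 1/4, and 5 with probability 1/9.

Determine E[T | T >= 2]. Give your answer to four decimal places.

P(T >= 2) = 1/4 + 1/9 + 1/4 + 1/9 = 13/18.
E[T | T >= 2] = [2·1/4 + 3·1/9 + 4·1/4 + 5·1/9] / (13/18)
 = 43/18 / (13/18)
 = 43/13

3.3077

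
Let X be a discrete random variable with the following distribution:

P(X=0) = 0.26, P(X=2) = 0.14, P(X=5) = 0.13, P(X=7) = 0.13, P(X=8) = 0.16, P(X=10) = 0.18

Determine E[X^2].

E[X^2] = Σ x^2·P(X=x)
 = 0·0.26 + 4·0.14 + 25·0.13 + 49·0.13 + 64·0.16 + 100·0.18
 = 0 + 0.56 + 3.25 + 6.37 + 10.24 + 18
 = 38.42

38.42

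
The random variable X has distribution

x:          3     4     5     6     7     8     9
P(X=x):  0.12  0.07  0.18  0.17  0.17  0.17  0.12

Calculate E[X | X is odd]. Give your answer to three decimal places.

P(X is odd) = 0.12 + 0.18 + 0.17 + 0.12 = 0.59.
E[X | X is odd] = [3·0.12 + 5·0.18 + 7·0.17 + 9·0.12] / 0.59
 = 3.53 / 0.59
 = 353/59

5.983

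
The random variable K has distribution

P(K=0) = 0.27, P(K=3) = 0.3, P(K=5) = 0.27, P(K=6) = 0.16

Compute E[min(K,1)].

0.73

E[min(K,1)] = Σ min(k,1)·P(K=k)
 = 0·0.27 + 1·0.3 + 1·0.27 + 1·0.16
 = 0 + 0.3 + 0.27 + 0.16
 = 0.73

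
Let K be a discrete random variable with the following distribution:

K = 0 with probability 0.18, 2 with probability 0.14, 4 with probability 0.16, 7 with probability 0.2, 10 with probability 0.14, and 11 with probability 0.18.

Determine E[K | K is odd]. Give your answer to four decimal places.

8.8947

P(K is odd) = 0.2 + 0.18 = 0.38.
E[K | K is odd] = [7·0.2 + 11·0.18] / 0.38
 = 3.38 / 0.38
 = 169/19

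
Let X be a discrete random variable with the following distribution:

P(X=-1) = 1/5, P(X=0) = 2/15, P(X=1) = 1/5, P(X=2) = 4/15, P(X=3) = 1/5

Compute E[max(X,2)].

E[max(X,2)] = Σ max(x,2)·P(X=x)
 = 2·1/5 + 2·2/15 + 2·1/5 + 2·4/15 + 3·1/5
 = 2/5 + 4/15 + 2/5 + 8/15 + 3/5
 = 11/5

2.2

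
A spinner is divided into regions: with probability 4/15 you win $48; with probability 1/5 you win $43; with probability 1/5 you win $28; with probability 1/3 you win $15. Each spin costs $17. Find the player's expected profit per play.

E[payout] = 48·4/15 + 43·1/5 + 28·1/5 + 15·1/3
 = 64/5 + 43/5 + 28/5 + 5
 = 32
Net = 32 - 17 = 15

15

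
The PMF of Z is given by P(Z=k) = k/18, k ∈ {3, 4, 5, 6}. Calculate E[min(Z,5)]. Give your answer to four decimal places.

4.4444

E[min(Z,5)] = Σ min(z,5)·P(Z=z)
 = 3·1/6 + 4·2/9 + 5·5/18 + 5·1/3
 = 1/2 + 8/9 + 25/18 + 5/3
 = 40/9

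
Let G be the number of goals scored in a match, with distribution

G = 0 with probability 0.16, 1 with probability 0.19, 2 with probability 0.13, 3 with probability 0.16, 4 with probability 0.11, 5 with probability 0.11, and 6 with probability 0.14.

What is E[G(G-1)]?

8.94

E[G(G-1)] = Σ g(g-1)·P(G=g)
 = 0·0.16 + 0·0.19 + 2·0.13 + 6·0.16 + 12·0.11 + 20·0.11 + 30·0.14
 = 0 + 0 + 0.26 + 0.96 + 1.32 + 2.2 + 4.2
 = 8.94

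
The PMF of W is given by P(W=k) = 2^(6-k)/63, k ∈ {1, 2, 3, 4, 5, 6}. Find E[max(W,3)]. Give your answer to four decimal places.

3.1746

E[max(W,3)] = Σ max(w,3)·P(W=w)
 = 3·32/63 + 3·16/63 + 3·8/63 + 4·4/63 + 5·2/63 + 6·1/63
 = 32/21 + 16/21 + 8/21 + 16/63 + 10/63 + 2/21
 = 200/63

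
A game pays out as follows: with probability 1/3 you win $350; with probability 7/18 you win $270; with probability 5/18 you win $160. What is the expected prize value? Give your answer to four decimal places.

266.1111

E[payout] = 350·1/3 + 270·7/18 + 160·5/18
 = 350/3 + 105 + 400/9
 = 2395/9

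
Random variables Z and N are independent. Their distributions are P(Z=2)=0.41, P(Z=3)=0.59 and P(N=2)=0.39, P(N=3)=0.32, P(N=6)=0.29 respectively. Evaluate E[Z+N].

E[Z+N] = Σ_z Σ_n (z+n) · P(Z=z)P(N=n)
 = 4·0.1599 + 5·0.1312 + 8·0.1189 + 5·0.2301 + 6·0.1888 + 9·0.1711
 = 0.6396 + 0.656 + 0.9512 + 1.1505 + 1.1328 + 1.5399
 = 6.07

6.07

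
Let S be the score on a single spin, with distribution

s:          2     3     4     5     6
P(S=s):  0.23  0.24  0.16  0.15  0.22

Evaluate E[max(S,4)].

4.59

E[max(S,4)] = Σ max(s,4)·P(S=s)
 = 4·0.23 + 4·0.24 + 4·0.16 + 5·0.15 + 6·0.22
 = 0.92 + 0.96 + 0.64 + 0.75 + 1.32
 = 4.59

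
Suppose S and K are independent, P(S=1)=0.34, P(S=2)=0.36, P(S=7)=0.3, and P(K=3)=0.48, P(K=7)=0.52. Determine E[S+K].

E[S+K] = Σ_s Σ_k (s+k) · P(S=s)P(K=k)
 = 4·0.1632 + 8·0.1768 + 5·0.1728 + 9·0.1872 + 10·0.144 + 14·0.156
 = 0.6528 + 1.4144 + 0.864 + 1.6848 + 1.44 + 2.184
 = 8.24

8.24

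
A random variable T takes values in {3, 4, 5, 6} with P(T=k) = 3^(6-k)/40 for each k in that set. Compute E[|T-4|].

E[|T-4|] = Σ |t-4|·P(T=t)
 = 1·27/40 + 0·9/40 + 1·3/40 + 2·1/40
 = 27/40 + 0 + 3/40 + 1/20
 = 4/5

0.8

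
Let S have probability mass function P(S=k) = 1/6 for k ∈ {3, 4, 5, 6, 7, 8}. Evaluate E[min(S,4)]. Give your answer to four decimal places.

3.8333

E[min(S,4)] = Σ min(s,4)·P(S=s)
 = 3·1/6 + 4·1/6 + 4·1/6 + 4·1/6 + 4·1/6 + 4·1/6
 = 1/2 + 2/3 + 2/3 + 2/3 + 2/3 + 2/3
 = 23/6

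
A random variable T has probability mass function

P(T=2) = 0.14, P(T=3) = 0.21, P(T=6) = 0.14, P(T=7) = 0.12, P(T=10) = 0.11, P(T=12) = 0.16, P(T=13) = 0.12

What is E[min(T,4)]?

E[min(T,4)] = Σ min(t,4)·P(T=t)
 = 2·0.14 + 3·0.21 + 4·0.14 + 4·0.12 + 4·0.11 + 4·0.16 + 4·0.12
 = 0.28 + 0.63 + 0.56 + 0.48 + 0.44 + 0.64 + 0.48
 = 3.51

3.51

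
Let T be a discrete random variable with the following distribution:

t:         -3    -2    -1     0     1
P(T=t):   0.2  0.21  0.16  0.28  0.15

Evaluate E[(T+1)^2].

1.89

E[(T+1)^2] = Σ (t+1)^2·P(T=t)
 = 4·0.2 + 1·0.21 + 0·0.16 + 1·0.28 + 4·0.15
 = 0.8 + 0.21 + 0 + 0.28 + 0.6
 = 1.89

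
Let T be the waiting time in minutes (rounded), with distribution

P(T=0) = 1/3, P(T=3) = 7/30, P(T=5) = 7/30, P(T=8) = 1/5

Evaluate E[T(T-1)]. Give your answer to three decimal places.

17.267

E[T(T-1)] = Σ t(t-1)·P(T=t)
 = 0·1/3 + 6·7/30 + 20·7/30 + 56·1/5
 = 0 + 7/5 + 14/3 + 56/5
 = 259/15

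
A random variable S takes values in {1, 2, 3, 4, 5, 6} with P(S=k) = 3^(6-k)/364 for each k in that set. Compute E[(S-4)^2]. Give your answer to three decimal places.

6.992

E[(S-4)^2] = Σ (s-4)^2·P(S=s)
 = 9·243/364 + 4·81/364 + 1·27/364 + 0·9/364 + 1·3/364 + 4·1/364
 = 2187/364 + 81/91 + 27/364 + 0 + 3/364 + 1/91
 = 2545/364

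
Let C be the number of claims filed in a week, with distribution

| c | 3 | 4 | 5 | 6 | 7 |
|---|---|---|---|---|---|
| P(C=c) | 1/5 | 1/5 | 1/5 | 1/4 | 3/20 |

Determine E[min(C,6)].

4.8

E[min(C,6)] = Σ min(c,6)·P(C=c)
 = 3·1/5 + 4·1/5 + 5·1/5 + 6·1/4 + 6·3/20
 = 3/5 + 4/5 + 1 + 3/2 + 9/10
 = 24/5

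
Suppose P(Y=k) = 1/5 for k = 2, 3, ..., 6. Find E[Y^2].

18

E[Y^2] = Σ y^2·P(Y=y)
 = 4·1/5 + 9·1/5 + 16·1/5 + 25·1/5 + 36·1/5
 = 4/5 + 9/5 + 16/5 + 5 + 36/5
 = 18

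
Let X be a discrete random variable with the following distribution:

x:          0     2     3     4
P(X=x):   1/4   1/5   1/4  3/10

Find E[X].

2.35

E[X] = Σ x·P(X=x)
 = 0·1/4 + 2·1/5 + 3·1/4 + 4·3/10
 = 0 + 2/5 + 3/4 + 6/5
 = 47/20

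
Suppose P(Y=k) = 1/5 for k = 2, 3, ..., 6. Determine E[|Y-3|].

E[|Y-3|] = Σ |y-3|·P(Y=y)
 = 1·1/5 + 0·1/5 + 1·1/5 + 2·1/5 + 3·1/5
 = 1/5 + 0 + 1/5 + 2/5 + 3/5
 = 7/5

1.4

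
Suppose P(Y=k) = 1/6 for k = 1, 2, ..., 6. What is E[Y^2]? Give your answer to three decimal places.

15.167

E[Y^2] = Σ y^2·P(Y=y)
 = 1·1/6 + 4·1/6 + 9·1/6 + 16·1/6 + 25·1/6 + 36·1/6
 = 1/6 + 2/3 + 3/2 + 8/3 + 25/6 + 6
 = 91/6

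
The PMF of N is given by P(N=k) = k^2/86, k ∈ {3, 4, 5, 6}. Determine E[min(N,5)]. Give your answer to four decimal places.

4.6047

E[min(N,5)] = Σ min(n,5)·P(N=n)
 = 3·9/86 + 4·8/43 + 5·25/86 + 5·18/43
 = 27/86 + 32/43 + 125/86 + 90/43
 = 198/43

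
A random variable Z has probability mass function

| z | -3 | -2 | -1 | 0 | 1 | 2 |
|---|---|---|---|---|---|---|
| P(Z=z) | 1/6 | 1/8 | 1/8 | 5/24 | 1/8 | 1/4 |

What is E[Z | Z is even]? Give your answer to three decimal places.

0.429

P(Z is even) = 1/8 + 5/24 + 1/4 = 7/12.
E[Z | Z is even] = [(-2)·1/8 + 0·5/24 + 2·1/4] / (7/12)
 = 1/4 / (7/12)
 = 3/7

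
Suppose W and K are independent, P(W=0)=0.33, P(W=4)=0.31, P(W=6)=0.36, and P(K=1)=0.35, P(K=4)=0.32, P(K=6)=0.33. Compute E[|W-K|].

2.5818

E[|W-K|] = Σ_w Σ_k |w-k| · P(W=w)P(K=k)
 = 1·0.1155 + 4·0.1056 + 6·0.1089 + 3·0.1085 + 0·0.0992 + 2·0.1023 + 5·0.126 + 2·0.1152 + 0·0.1188
 = 0.1155 + 0.4224 + 0.6534 + 0.3255 + 0 + 0.2046 + 0.63 + 0.2304 + 0
 = 2.5818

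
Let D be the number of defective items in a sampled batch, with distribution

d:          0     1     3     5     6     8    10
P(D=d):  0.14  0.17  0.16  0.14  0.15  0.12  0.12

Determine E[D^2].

E[D^2] = Σ d^2·P(D=d)
 = 0·0.14 + 1·0.17 + 9·0.16 + 25·0.14 + 36·0.15 + 64·0.12 + 100·0.12
 = 0 + 0.17 + 1.44 + 3.5 + 5.4 + 7.68 + 12
 = 30.19

30.19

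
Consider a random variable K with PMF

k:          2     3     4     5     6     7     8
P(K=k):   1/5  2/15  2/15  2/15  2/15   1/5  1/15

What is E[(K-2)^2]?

E[(K-2)^2] = Σ (k-2)^2·P(K=k)
 = 0·1/5 + 1·2/15 + 4·2/15 + 9·2/15 + 16·2/15 + 25·1/5 + 36·1/15
 = 0 + 2/15 + 8/15 + 6/5 + 32/15 + 5 + 12/5
 = 57/5

11.4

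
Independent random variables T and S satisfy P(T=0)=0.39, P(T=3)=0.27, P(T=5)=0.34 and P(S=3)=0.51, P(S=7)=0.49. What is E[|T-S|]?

E[|T-S|] = Σ_t Σ_s |t-s| · P(T=t)P(S=s)
 = 3·0.1989 + 7·0.1911 + 0·0.1377 + 4·0.1323 + 2·0.1734 + 2·0.1666
 = 0.5967 + 1.3377 + 0 + 0.5292 + 0.3468 + 0.3332
 = 3.1436

3.1436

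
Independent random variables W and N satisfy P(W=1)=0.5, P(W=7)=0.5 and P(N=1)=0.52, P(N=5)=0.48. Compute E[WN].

E[WN] = Σ_w Σ_n wn · P(W=w)P(N=n)
 = 1·0.26 + 5·0.24 + 7·0.26 + 35·0.24
 = 0.26 + 1.2 + 1.82 + 8.4
 = 11.68

11.68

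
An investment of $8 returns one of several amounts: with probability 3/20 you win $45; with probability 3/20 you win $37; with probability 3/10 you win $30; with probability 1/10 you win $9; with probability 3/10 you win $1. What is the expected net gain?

14.5

E[payout] = 45·3/20 + 37·3/20 + 30·3/10 + 9·1/10 + 1·3/10
 = 27/4 + 111/20 + 9 + 9/10 + 3/10
 = 45/2
Net = 45/2 - 8 = 29/2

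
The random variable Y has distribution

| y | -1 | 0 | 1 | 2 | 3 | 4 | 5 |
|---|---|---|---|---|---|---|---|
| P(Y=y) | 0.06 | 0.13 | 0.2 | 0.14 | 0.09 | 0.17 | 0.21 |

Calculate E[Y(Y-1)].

7.18

E[Y(Y-1)] = Σ y(y-1)·P(Y=y)
 = 2·0.06 + 0·0.13 + 0·0.2 + 2·0.14 + 6·0.09 + 12·0.17 + 20·0.21
 = 0.12 + 0 + 0 + 0.28 + 0.54 + 2.04 + 4.2
 = 7.18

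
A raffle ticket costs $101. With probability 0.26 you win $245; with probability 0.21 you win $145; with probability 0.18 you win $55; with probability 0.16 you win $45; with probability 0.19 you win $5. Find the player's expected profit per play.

11.2

E[payout] = 245·0.26 + 145·0.21 + 55·0.18 + 45·0.16 + 5·0.19
 = 63.7 + 30.45 + 9.9 + 7.2 + 0.95
 = 112.2
Net = 112.2 - 101 = 11.2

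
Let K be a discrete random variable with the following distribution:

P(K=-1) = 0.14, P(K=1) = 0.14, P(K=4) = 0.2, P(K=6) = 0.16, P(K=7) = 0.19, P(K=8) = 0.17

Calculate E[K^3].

E[K^3] = Σ k^3·P(K=k)
 = (-1)·0.14 + 1·0.14 + 64·0.2 + 216·0.16 + 343·0.19 + 512·0.17
 = (-0.14) + 0.14 + 12.8 + 34.56 + 65.17 + 87.04
 = 199.57

199.57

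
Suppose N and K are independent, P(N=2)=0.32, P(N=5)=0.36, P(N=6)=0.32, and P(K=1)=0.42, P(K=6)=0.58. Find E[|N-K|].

E[|N-K|] = Σ_n Σ_k |n-k| · P(N=n)P(K=k)
 = 1·0.1344 + 4·0.1856 + 4·0.1512 + 1·0.2088 + 5·0.1344 + 0·0.1856
 = 0.1344 + 0.7424 + 0.6048 + 0.2088 + 0.672 + 0
 = 2.3624

2.3624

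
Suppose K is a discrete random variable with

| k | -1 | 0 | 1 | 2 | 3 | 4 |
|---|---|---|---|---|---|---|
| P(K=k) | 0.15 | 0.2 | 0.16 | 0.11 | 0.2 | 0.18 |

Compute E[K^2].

5.43

E[K^2] = Σ k^2·P(K=k)
 = 1·0.15 + 0·0.2 + 1·0.16 + 4·0.11 + 9·0.2 + 16·0.18
 = 0.15 + 0 + 0.16 + 0.44 + 1.8 + 2.88
 = 5.43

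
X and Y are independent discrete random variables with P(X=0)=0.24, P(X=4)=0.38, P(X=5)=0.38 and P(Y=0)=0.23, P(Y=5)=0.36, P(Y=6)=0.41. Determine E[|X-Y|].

E[|X-Y|] = Σ_x Σ_y |x-y| · P(X=x)P(Y=y)
 = 0·0.0552 + 5·0.0864 + 6·0.0984 + 4·0.0874 + 1·0.1368 + 2·0.1558 + 5·0.0874 + 0·0.1368 + 1·0.1558
 = 0 + 0.432 + 0.5904 + 0.3496 + 0.1368 + 0.3116 + 0.437 + 0 + 0.1558
 = 2.4132

2.4132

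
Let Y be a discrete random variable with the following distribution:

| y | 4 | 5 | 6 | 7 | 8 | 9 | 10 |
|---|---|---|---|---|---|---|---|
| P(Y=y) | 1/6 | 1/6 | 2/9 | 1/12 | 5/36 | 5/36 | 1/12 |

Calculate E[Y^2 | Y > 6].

P(Y > 6) = 1/12 + 5/36 + 5/36 + 1/12 = 4/9.
E[Y^2 | Y > 6] = [49·1/12 + 64·5/36 + 81·5/36 + 100·1/12] / (4/9)
 = 293/9 / (4/9)
 = 293/4

73.25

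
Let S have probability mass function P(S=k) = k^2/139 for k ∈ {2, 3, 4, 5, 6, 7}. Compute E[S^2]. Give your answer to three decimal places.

E[S^2] = Σ s^2·P(S=s)
 = 4·4/139 + 9·9/139 + 16·16/139 + 25·25/139 + 36·36/139 + 49·49/139
 = 16/139 + 81/139 + 256/139 + 625/139 + 1296/139 + 2401/139
 = 4675/139

33.633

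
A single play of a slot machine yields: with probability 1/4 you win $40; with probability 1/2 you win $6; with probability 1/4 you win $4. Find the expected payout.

E[payout] = 40·1/4 + 6·1/2 + 4·1/4
 = 10 + 3 + 1
 = 14

14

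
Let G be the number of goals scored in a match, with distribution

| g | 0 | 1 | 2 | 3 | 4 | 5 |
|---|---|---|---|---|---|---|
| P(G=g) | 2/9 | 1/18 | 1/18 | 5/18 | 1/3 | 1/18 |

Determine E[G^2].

9.5

E[G^2] = Σ g^2·P(G=g)
 = 0·2/9 + 1·1/18 + 4·1/18 + 9·5/18 + 16·1/3 + 25·1/18
 = 0 + 1/18 + 2/9 + 5/2 + 16/3 + 25/18
 = 19/2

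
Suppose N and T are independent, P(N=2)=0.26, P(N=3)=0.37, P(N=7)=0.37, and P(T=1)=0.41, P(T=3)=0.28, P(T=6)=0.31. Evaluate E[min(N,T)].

E[min(N,T)] = Σ_n Σ_t min(n,t) · P(N=n)P(T=t)
 = 1·0.1066 + 2·0.0728 + 2·0.0806 + 1·0.1517 + 3·0.1036 + 3·0.1147 + 1·0.1517 + 3·0.1036 + 6·0.1147
 = 0.1066 + 0.1456 + 0.1612 + 0.1517 + 0.3108 + 0.3441 + 0.1517 + 0.3108 + 0.6882
 = 2.3707

2.3707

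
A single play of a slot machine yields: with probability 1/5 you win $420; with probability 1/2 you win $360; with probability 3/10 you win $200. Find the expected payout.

E[payout] = 420·1/5 + 360·1/2 + 200·3/10
 = 84 + 180 + 60
 = 324

324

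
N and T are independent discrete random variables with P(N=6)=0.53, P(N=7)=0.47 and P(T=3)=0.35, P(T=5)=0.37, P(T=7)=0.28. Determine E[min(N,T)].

4.7116

E[min(N,T)] = Σ_n Σ_t min(n,t) · P(N=n)P(T=t)
 = 3·0.1855 + 5·0.1961 + 6·0.1484 + 3·0.1645 + 5·0.1739 + 7·0.1316
 = 0.5565 + 0.9805 + 0.8904 + 0.4935 + 0.8695 + 0.9212
 = 4.7116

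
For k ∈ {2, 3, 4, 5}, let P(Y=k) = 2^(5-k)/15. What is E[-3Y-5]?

-13.2

E[-3Y-5] = Σ (-3y-5)·P(Y=y)
 = (-11)·8/15 + (-14)·4/15 + (-17)·2/15 + (-20)·1/15
 = (-88/15) + (-56/15) + (-34/15) + (-4/3)
 = -66/5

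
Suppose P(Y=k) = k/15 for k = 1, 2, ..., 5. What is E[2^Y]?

E[2^Y] = Σ 2^y·P(Y=y)
 = 2·1/15 + 4·2/15 + 8·1/5 + 16·4/15 + 32·1/3
 = 2/15 + 8/15 + 8/5 + 64/15 + 32/3
 = 86/5

17.2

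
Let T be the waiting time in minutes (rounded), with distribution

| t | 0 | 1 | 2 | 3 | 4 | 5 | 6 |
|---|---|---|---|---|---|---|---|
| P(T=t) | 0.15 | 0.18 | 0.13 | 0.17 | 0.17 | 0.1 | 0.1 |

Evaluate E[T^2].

11.05

E[T^2] = Σ t^2·P(T=t)
 = 0·0.15 + 1·0.18 + 4·0.13 + 9·0.17 + 16·0.17 + 25·0.1 + 36·0.1
 = 0 + 0.18 + 0.52 + 1.53 + 2.72 + 2.5 + 3.6
 = 11.05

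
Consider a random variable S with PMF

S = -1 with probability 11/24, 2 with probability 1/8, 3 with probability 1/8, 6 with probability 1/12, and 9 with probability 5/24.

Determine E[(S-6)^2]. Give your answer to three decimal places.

E[(S-6)^2] = Σ (s-6)^2·P(S=s)
 = 49·11/24 + 16·1/8 + 9·1/8 + 0·1/12 + 9·5/24
 = 539/24 + 2 + 9/8 + 0 + 15/8
 = 659/24

27.458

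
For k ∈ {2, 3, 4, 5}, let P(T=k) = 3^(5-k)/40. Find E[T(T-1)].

E[T(T-1)] = Σ t(t-1)·P(T=t)
 = 2·27/40 + 6·9/40 + 12·3/40 + 20·1/40
 = 27/20 + 27/20 + 9/10 + 1/2
 = 41/10

4.1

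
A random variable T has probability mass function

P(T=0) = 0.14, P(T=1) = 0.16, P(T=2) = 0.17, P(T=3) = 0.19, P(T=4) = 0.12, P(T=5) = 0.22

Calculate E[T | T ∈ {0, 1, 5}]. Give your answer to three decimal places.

2.423

P(T ∈ {0, 1, 5}) = 0.14 + 0.16 + 0.22 = 0.52.
E[T | T ∈ {0, 1, 5}] = [0·0.14 + 1·0.16 + 5·0.22] / 0.52
 = 1.26 / 0.52
 = 63/26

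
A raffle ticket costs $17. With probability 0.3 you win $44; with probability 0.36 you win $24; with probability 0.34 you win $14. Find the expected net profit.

E[payout] = 44·0.3 + 24·0.36 + 14·0.34
 = 13.2 + 8.64 + 4.76
 = 26.6
Net = 26.6 - 17 = 9.6

9.6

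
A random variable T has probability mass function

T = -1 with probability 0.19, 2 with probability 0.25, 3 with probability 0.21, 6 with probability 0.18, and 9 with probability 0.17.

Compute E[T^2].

E[T^2] = Σ t^2·P(T=t)
 = 1·0.19 + 4·0.25 + 9·0.21 + 36·0.18 + 81·0.17
 = 0.19 + 1 + 1.89 + 6.48 + 13.77
 = 23.33

23.33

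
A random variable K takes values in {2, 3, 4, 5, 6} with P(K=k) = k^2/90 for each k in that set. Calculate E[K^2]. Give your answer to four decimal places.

E[K^2] = Σ k^2·P(K=k)
 = 4·2/45 + 9·1/10 + 16·8/45 + 25·5/18 + 36·2/5
 = 8/45 + 9/10 + 128/45 + 125/18 + 72/5
 = 379/15

25.2667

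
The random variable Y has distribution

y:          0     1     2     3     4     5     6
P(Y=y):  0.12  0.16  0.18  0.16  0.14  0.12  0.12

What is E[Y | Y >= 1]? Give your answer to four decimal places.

3.2727

P(Y >= 1) = 0.16 + 0.18 + 0.16 + 0.14 + 0.12 + 0.12 = 0.88.
E[Y | Y >= 1] = [1·0.16 + 2·0.18 + 3·0.16 + 4·0.14 + 5·0.12 + 6·0.12] / 0.88
 = 2.88 / 0.88
 = 36/11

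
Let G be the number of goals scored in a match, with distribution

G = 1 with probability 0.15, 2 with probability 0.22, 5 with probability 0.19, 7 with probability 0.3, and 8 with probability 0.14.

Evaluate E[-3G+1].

E[-3G+1] = Σ (-3g+1)·P(G=g)
 = (-2)·0.15 + (-5)·0.22 + (-14)·0.19 + (-20)·0.3 + (-23)·0.14
 = (-0.3) + (-1.1) + (-2.66) + (-6) + (-3.22)
 = -13.28

-13.28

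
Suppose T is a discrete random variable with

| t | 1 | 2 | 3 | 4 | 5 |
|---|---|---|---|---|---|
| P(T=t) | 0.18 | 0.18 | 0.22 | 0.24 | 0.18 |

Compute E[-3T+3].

E[-3T+3] = Σ (-3t+3)·P(T=t)
 = 0·0.18 + (-3)·0.18 + (-6)·0.22 + (-9)·0.24 + (-12)·0.18
 = 0 + (-0.54) + (-1.32) + (-2.16) + (-2.16)
 = -6.18

-6.18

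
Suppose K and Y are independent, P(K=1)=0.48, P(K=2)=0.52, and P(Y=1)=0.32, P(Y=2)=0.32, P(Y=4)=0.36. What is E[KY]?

3.648

E[KY] = Σ_k Σ_y ky · P(K=k)P(Y=y)
 = 1·0.1536 + 2·0.1536 + 4·0.1728 + 2·0.1664 + 4·0.1664 + 8·0.1872
 = 0.1536 + 0.3072 + 0.6912 + 0.3328 + 0.6656 + 1.4976
 = 3.648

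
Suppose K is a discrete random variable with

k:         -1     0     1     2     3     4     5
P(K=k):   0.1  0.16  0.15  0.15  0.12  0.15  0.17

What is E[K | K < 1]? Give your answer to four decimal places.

P(K < 1) = 0.1 + 0.16 = 0.26.
E[K | K < 1] = [(-1)·0.1 + 0·0.16] / 0.26
 = -0.1 / 0.26
 = -5/13

-0.3846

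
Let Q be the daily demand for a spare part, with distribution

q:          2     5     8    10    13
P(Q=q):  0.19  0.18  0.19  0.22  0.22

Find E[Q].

7.86

E[Q] = Σ q·P(Q=q)
 = 2·0.19 + 5·0.18 + 8·0.19 + 10·0.22 + 13·0.22
 = 0.38 + 0.9 + 1.52 + 2.2 + 2.86
 = 7.86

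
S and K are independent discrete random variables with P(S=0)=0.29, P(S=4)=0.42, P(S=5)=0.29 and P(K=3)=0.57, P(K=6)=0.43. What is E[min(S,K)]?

2.56

E[min(S,K)] = Σ_s Σ_k min(s,k) · P(S=s)P(K=k)
 = 0·0.1653 + 0·0.1247 + 3·0.2394 + 4·0.1806 + 3·0.1653 + 5·0.1247
 = 0 + 0 + 0.7182 + 0.7224 + 0.4959 + 0.6235
 = 2.56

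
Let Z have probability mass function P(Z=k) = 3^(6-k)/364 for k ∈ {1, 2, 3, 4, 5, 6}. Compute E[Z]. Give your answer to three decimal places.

E[Z] = Σ z·P(Z=z)
 = 1·243/364 + 2·81/364 + 3·27/364 + 4·9/364 + 5·3/364 + 6·1/364
 = 243/364 + 81/182 + 81/364 + 9/91 + 15/364 + 3/182
 = 543/364

1.492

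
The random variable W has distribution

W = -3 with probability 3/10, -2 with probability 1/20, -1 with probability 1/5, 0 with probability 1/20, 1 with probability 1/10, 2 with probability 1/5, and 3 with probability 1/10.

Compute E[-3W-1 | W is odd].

P(W is odd) = 3/10 + 1/5 + 1/10 + 1/10 = 7/10.
E[-3W-1 | W is odd] = [8·3/10 + 2·1/5 + (-4)·1/10 + (-10)·1/10] / (7/10)
 = 7/5 / (7/10)
 = 2

2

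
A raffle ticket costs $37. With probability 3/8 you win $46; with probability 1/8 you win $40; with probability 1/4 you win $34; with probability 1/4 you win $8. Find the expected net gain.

-4.25

E[payout] = 46·3/8 + 40·1/8 + 34·1/4 + 8·1/4
 = 69/4 + 5 + 17/2 + 2
 = 131/4
Net = 131/4 - 37 = -17/4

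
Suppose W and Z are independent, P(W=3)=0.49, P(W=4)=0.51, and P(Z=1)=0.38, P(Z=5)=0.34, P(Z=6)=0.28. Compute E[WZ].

E[WZ] = Σ_w Σ_z wz · P(W=w)P(Z=z)
 = 3·0.1862 + 15·0.1666 + 18·0.1372 + 4·0.1938 + 20·0.1734 + 24·0.1428
 = 0.5586 + 2.499 + 2.4696 + 0.7752 + 3.468 + 3.4272
 = 13.1976

13.1976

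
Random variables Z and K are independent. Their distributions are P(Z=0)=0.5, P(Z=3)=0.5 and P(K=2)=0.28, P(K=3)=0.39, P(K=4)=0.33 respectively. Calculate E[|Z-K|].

E[|Z-K|] = Σ_z Σ_k |z-k| · P(Z=z)P(K=k)
 = 2·0.14 + 3·0.195 + 4·0.165 + 1·0.14 + 0·0.195 + 1·0.165
 = 0.28 + 0.585 + 0.66 + 0.14 + 0 + 0.165
 = 1.83

1.83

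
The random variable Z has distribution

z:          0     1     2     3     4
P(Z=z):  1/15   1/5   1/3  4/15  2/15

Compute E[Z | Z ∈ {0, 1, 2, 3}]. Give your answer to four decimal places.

P(Z ∈ {0, 1, 2, 3}) = 1/15 + 1/5 + 1/3 + 4/15 = 13/15.
E[Z | Z ∈ {0, 1, 2, 3}] = [0·1/15 + 1·1/5 + 2·1/3 + 3·4/15] / (13/15)
 = 5/3 / (13/15)
 = 25/13

1.9231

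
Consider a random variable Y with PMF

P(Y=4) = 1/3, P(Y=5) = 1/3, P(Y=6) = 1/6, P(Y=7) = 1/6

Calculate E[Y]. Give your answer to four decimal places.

5.1667

E[Y] = Σ y·P(Y=y)
 = 4·1/3 + 5·1/3 + 6·1/6 + 7·1/6
 = 4/3 + 5/3 + 1 + 7/6
 = 31/6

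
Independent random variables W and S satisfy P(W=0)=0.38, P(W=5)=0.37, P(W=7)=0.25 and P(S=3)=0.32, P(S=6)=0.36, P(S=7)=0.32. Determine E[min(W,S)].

E[min(W,S)] = Σ_w Σ_s min(w,s) · P(W=w)P(S=s)
 = 0·0.1216 + 0·0.1368 + 0·0.1216 + 3·0.1184 + 5·0.1332 + 5·0.1184 + 3·0.08 + 6·0.09 + 7·0.08
 = 0 + 0 + 0 + 0.3552 + 0.666 + 0.592 + 0.24 + 0.54 + 0.56
 = 2.9532

2.9532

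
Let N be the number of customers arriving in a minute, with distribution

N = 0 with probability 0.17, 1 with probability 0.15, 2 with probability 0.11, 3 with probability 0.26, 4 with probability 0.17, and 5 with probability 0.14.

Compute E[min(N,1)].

E[min(N,1)] = Σ min(n,1)·P(N=n)
 = 0·0.17 + 1·0.15 + 1·0.11 + 1·0.26 + 1·0.17 + 1·0.14
 = 0 + 0.15 + 0.11 + 0.26 + 0.17 + 0.14
 = 0.83

0.83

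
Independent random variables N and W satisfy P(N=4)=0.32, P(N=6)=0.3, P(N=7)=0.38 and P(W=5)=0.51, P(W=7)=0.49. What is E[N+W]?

E[N+W] = Σ_n Σ_w (n+w) · P(N=n)P(W=w)
 = 9·0.1632 + 11·0.1568 + 11·0.153 + 13·0.147 + 12·0.1938 + 14·0.1862
 = 1.4688 + 1.7248 + 1.683 + 1.911 + 2.3256 + 2.6068
 = 11.72

11.72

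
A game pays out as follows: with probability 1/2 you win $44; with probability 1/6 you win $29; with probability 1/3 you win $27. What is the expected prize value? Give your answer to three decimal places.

E[payout] = 44·1/2 + 29·1/6 + 27·1/3
 = 22 + 29/6 + 9
 = 215/6

35.833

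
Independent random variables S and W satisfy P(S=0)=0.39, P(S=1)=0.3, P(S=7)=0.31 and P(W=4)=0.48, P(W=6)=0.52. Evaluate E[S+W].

7.51

E[S+W] = Σ_s Σ_w (s+w) · P(S=s)P(W=w)
 = 4·0.1872 + 6·0.2028 + 5·0.144 + 7·0.156 + 11·0.1488 + 13·0.1612
 = 0.7488 + 1.2168 + 0.72 + 1.092 + 1.6368 + 2.0956
 = 7.51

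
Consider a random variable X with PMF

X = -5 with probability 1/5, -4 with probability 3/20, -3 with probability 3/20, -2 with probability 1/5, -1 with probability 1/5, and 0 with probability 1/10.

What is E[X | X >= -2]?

P(X >= -2) = 1/5 + 1/5 + 1/10 = 1/2.
E[X | X >= -2] = [(-2)·1/5 + (-1)·1/5 + 0·1/10] / (1/2)
 = -3/5 / (1/2)
 = -6/5

-1.2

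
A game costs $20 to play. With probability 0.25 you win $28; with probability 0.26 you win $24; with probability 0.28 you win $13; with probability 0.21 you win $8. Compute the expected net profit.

E[payout] = 28·0.25 + 24·0.26 + 13·0.28 + 8·0.21
 = 7 + 6.24 + 3.64 + 1.68
 = 18.56
Net = 18.56 - 20 = -1.44

-1.44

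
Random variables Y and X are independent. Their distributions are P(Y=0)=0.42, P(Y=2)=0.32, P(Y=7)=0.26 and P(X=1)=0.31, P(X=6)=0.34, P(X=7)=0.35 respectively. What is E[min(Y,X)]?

E[min(Y,X)] = Σ_y Σ_x min(y,x) · P(Y=y)P(X=x)
 = 0·0.1302 + 0·0.1428 + 0·0.147 + 1·0.0992 + 2·0.1088 + 2·0.112 + 1·0.0806 + 6·0.0884 + 7·0.091
 = 0 + 0 + 0 + 0.0992 + 0.2176 + 0.224 + 0.0806 + 0.5304 + 0.637
 = 1.7888

1.7888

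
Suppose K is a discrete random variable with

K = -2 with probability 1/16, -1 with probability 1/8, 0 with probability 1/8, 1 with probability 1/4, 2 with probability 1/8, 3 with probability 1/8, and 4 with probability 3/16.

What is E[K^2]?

E[K^2] = Σ k^2·P(K=k)
 = 4·1/16 + 1·1/8 + 0·1/8 + 1·1/4 + 4·1/8 + 9·1/8 + 16·3/16
 = 1/4 + 1/8 + 0 + 1/4 + 1/2 + 9/8 + 3
 = 21/4

5.25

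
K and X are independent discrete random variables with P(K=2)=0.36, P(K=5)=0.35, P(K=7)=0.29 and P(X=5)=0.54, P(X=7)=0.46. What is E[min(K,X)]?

E[min(K,X)] = Σ_k Σ_x min(k,x) · P(K=k)P(X=x)
 = 2·0.1944 + 2·0.1656 + 5·0.189 + 5·0.161 + 5·0.1566 + 7·0.1334
 = 0.3888 + 0.3312 + 0.945 + 0.805 + 0.783 + 0.9338
 = 4.1868

4.1868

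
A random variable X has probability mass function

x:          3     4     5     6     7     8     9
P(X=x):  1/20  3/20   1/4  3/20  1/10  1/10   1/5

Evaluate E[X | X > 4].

P(X > 4) = 1/4 + 3/20 + 1/10 + 1/10 + 1/5 = 4/5.
E[X | X > 4] = [5·1/4 + 6·3/20 + 7·1/10 + 8·1/10 + 9·1/5] / (4/5)
 = 109/20 / (4/5)
 = 109/16

6.8125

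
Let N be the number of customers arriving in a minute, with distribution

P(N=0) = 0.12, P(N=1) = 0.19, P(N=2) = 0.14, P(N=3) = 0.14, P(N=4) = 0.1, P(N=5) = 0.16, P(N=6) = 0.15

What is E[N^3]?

63.89

E[N^3] = Σ n^3·P(N=n)
 = 0·0.12 + 1·0.19 + 8·0.14 + 27·0.14 + 64·0.1 + 125·0.16 + 216·0.15
 = 0 + 0.19 + 1.12 + 3.78 + 6.4 + 20 + 32.4
 = 63.89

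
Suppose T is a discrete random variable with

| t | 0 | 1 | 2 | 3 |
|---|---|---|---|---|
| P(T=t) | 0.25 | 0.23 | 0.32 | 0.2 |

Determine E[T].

E[T] = Σ t·P(T=t)
 = 0·0.25 + 1·0.23 + 2·0.32 + 3·0.2
 = 0 + 0.23 + 0.64 + 0.6
 = 1.47

1.47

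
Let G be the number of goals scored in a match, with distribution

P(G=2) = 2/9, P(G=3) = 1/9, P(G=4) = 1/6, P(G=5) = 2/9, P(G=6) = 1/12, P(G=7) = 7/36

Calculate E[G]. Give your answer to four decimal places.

4.4167

E[G] = Σ g·P(G=g)
 = 2·2/9 + 3·1/9 + 4·1/6 + 5·2/9 + 6·1/12 + 7·7/36
 = 4/9 + 1/3 + 2/3 + 10/9 + 1/2 + 49/36
 = 53/12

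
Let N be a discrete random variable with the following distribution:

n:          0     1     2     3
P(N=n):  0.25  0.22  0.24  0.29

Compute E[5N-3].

4.85

E[5N-3] = Σ (5n-3)·P(N=n)
 = (-3)·0.25 + 2·0.22 + 7·0.24 + 12·0.29
 = (-0.75) + 0.44 + 1.68 + 3.48
 = 4.85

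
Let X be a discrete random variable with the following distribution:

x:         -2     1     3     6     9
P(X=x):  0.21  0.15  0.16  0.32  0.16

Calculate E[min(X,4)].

2.13

E[min(X,4)] = Σ min(x,4)·P(X=x)
 = (-2)·0.21 + 1·0.15 + 3·0.16 + 4·0.32 + 4·0.16
 = (-0.42) + 0.15 + 0.48 + 1.28 + 0.64
 = 2.13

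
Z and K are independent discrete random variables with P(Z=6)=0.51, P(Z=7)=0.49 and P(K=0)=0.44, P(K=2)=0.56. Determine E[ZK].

E[ZK] = Σ_z Σ_k zk · P(Z=z)P(K=k)
 = 0·0.2244 + 12·0.2856 + 0·0.2156 + 14·0.2744
 = 0 + 3.4272 + 0 + 3.8416
 = 7.2688

7.2688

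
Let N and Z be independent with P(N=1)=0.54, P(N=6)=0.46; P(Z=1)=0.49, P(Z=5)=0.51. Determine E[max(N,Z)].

E[max(N,Z)] = Σ_n Σ_z max(n,z) · P(N=n)P(Z=z)
 = 1·0.2646 + 5·0.2754 + 6·0.2254 + 6·0.2346
 = 0.2646 + 1.377 + 1.3524 + 1.4076
 = 4.4016

4.4016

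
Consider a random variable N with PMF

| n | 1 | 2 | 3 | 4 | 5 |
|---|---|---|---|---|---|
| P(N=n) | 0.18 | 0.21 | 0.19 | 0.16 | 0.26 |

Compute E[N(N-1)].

8.68

E[N(N-1)] = Σ n(n-1)·P(N=n)
 = 0·0.18 + 2·0.21 + 6·0.19 + 12·0.16 + 20·0.26
 = 0 + 0.42 + 1.14 + 1.92 + 5.2
 = 8.68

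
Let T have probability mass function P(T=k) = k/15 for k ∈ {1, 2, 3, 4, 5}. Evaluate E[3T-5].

6

E[3T-5] = Σ (3t-5)·P(T=t)
 = (-2)·1/15 + 1·2/15 + 4·1/5 + 7·4/15 + 10·1/3
 = (-2/15) + 2/15 + 4/5 + 28/15 + 10/3
 = 6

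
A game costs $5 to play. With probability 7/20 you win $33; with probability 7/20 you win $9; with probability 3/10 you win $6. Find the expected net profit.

E[payout] = 33·7/20 + 9·7/20 + 6·3/10
 = 231/20 + 63/20 + 9/5
 = 33/2
Net = 33/2 - 5 = 23/2

11.5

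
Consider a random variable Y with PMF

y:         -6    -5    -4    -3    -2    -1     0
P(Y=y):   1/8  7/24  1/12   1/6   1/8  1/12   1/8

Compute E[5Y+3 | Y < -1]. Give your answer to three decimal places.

P(Y < -1) = 1/8 + 7/24 + 1/12 + 1/6 + 1/8 = 19/24.
E[5Y+3 | Y < -1] = [(-27)·1/8 + (-22)·7/24 + (-17)·1/12 + (-12)·1/6 + (-7)·1/8] / (19/24)
 = -169/12 / (19/24)
 = -338/19

-17.789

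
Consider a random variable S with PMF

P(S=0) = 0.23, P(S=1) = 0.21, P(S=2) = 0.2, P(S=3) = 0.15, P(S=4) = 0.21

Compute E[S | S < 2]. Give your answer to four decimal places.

P(S < 2) = 0.23 + 0.21 = 0.44.
E[S | S < 2] = [0·0.23 + 1·0.21] / 0.44
 = 0.21 / 0.44
 = 21/44

0.4773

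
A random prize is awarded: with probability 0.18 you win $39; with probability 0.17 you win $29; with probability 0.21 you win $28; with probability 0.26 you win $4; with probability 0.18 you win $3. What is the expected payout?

E[payout] = 39·0.18 + 29·0.17 + 28·0.21 + 4·0.26 + 3·0.18
 = 7.02 + 4.93 + 5.88 + 1.04 + 0.54
 = 19.41

19.41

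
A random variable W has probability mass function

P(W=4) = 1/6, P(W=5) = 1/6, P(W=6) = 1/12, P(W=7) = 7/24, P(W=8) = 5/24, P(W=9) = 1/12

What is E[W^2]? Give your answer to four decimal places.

44.2083

E[W^2] = Σ w^2·P(W=w)
 = 16·1/6 + 25·1/6 + 36·1/12 + 49·7/24 + 64·5/24 + 81·1/12
 = 8/3 + 25/6 + 3 + 343/24 + 40/3 + 27/4
 = 1061/24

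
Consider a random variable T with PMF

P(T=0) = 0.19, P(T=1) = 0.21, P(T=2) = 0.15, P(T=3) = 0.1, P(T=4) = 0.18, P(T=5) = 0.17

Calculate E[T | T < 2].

0.525

P(T < 2) = 0.19 + 0.21 = 0.4.
E[T | T < 2] = [0·0.19 + 1·0.21] / 0.4
 = 0.21 / 0.4
 = 21/40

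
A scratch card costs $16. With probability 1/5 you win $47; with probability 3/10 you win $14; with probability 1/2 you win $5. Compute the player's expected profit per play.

E[payout] = 47·1/5 + 14·3/10 + 5·1/2
 = 47/5 + 21/5 + 5/2
 = 161/10
Net = 161/10 - 16 = 1/10

0.1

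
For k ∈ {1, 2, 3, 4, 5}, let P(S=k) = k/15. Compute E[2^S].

E[2^S] = Σ 2^s·P(S=s)
 = 2·1/15 + 4·2/15 + 8·1/5 + 16·4/15 + 32·1/3
 = 2/15 + 8/15 + 8/5 + 64/15 + 32/3
 = 86/5

17.2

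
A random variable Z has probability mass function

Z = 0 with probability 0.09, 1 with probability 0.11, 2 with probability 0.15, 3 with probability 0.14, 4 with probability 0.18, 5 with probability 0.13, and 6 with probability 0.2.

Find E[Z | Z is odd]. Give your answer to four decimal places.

3.1053

P(Z is odd) = 0.11 + 0.14 + 0.13 = 0.38.
E[Z | Z is odd] = [1·0.11 + 3·0.14 + 5·0.13] / 0.38
 = 1.18 / 0.38
 = 59/19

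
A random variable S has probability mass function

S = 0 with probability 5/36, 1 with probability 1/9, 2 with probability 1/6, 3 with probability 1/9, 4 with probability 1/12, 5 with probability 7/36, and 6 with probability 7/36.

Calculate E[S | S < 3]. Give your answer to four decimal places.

1.0667

P(S < 3) = 5/36 + 1/9 + 1/6 = 5/12.
E[S | S < 3] = [0·5/36 + 1·1/9 + 2·1/6] / (5/12)
 = 4/9 / (5/12)
 = 16/15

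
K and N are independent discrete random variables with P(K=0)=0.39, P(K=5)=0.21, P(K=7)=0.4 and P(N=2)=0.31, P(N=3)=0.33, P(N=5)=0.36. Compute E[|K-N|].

E[|K-N|] = Σ_k Σ_n |k-n| · P(K=k)P(N=n)
 = 2·0.1209 + 3·0.1287 + 5·0.1404 + 3·0.0651 + 2·0.0693 + 0·0.0756 + 5·0.124 + 4·0.132 + 2·0.144
 = 0.2418 + 0.3861 + 0.702 + 0.1953 + 0.1386 + 0 + 0.62 + 0.528 + 0.288
 = 3.0998

3.0998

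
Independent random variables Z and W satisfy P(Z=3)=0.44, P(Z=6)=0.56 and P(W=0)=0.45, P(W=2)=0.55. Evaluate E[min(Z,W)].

1.1

E[min(Z,W)] = Σ_z Σ_w min(z,w) · P(Z=z)P(W=w)
 = 0·0.198 + 2·0.242 + 0·0.252 + 2·0.308
 = 0 + 0.484 + 0 + 0.616
 = 1.1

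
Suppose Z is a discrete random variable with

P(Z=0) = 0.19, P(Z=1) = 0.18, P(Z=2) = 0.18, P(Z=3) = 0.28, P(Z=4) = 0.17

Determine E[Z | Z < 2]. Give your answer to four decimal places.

0.4865

P(Z < 2) = 0.19 + 0.18 = 0.37.
E[Z | Z < 2] = [0·0.19 + 1·0.18] / 0.37
 = 0.18 / 0.37
 = 18/37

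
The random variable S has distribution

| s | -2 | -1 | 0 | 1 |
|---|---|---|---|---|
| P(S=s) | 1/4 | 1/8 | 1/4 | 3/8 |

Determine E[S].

E[S] = Σ s·P(S=s)
 = (-2)·1/4 + (-1)·1/8 + 0·1/4 + 1·3/8
 = (-1/2) + (-1/8) + 0 + 3/8
 = -1/4

-0.25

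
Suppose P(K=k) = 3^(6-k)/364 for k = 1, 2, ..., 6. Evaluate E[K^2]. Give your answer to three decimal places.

E[K^2] = Σ k^2·P(K=k)
 = 1·243/364 + 4·81/364 + 9·27/364 + 16·9/364 + 25·3/364 + 36·1/364
 = 243/364 + 81/91 + 243/364 + 36/91 + 75/364 + 9/91
 = 1065/364

2.926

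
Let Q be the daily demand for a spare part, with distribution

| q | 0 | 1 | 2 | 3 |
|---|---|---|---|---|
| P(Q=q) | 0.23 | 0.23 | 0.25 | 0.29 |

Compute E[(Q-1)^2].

E[(Q-1)^2] = Σ (q-1)^2·P(Q=q)
 = 1·0.23 + 0·0.23 + 1·0.25 + 4·0.29
 = 0.23 + 0 + 0.25 + 1.16
 = 1.64

1.64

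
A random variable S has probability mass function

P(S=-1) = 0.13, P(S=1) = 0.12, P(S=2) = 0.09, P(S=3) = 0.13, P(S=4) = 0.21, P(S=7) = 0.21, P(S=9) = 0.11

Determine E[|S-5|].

2.86

E[|S-5|] = Σ |s-5|·P(S=s)
 = 6·0.13 + 4·0.12 + 3·0.09 + 2·0.13 + 1·0.21 + 2·0.21 + 4·0.11
 = 0.78 + 0.48 + 0.27 + 0.26 + 0.21 + 0.42 + 0.44
 = 2.86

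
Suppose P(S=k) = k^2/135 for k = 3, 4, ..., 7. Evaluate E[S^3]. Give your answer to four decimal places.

214.6296

E[S^3] = Σ s^3·P(S=s)
 = 27·1/15 + 64·16/135 + 125·5/27 + 216·4/15 + 343·49/135
 = 9/5 + 1024/135 + 625/27 + 288/5 + 16807/135
 = 5795/27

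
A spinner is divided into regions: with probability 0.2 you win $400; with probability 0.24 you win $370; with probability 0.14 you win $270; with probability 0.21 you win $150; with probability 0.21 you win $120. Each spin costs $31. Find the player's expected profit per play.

E[payout] = 400·0.2 + 370·0.24 + 270·0.14 + 150·0.21 + 120·0.21
 = 80 + 88.8 + 37.8 + 31.5 + 25.2
 = 263.3
Net = 263.3 - 31 = 232.3

232.3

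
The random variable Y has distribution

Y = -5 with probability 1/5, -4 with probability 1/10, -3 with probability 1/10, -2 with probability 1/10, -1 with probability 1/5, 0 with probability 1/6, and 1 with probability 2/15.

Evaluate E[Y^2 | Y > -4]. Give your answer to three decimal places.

2.333

P(Y > -4) = 1/10 + 1/10 + 1/5 + 1/6 + 2/15 = 7/10.
E[Y^2 | Y > -4] = [9·1/10 + 4·1/10 + 1·1/5 + 0·1/6 + 1·2/15] / (7/10)
 = 49/30 / (7/10)
 = 7/3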